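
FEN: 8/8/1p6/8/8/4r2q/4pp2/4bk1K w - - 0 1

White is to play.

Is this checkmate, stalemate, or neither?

White to move; white king on h1.
In check: yes, from the black queen on h3.
King squares — g1: attacked by Kf1; g2: attacked by Kf1; h2: attacked by Qh3.
Legal moves for White: none.
In check with no legal moves → checkmate.

checkmate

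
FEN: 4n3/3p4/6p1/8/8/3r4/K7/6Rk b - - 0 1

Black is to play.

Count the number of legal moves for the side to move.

Black to move; king on h1.
In check: yes, from the white rook on g1.
Legal moves: Kh2, Kxg1.
Count: 2.

2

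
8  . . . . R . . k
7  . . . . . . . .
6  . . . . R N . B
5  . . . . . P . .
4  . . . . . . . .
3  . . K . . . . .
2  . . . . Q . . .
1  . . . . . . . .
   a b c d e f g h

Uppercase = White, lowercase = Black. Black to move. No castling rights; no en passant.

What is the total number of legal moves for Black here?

Black to move; king on h8.
In check: yes, from the white rook on e8.
Legal moves: none.
Count: 0.

0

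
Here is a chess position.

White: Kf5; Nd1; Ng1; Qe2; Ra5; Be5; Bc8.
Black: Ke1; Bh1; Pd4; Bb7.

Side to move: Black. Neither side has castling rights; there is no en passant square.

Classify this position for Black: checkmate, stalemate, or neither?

checkmate

Black to move; black king on e1.
In check: yes, from the white queen on e2.
King squares — d1: attacked by Qe2; f1: attacked by Qe2; d2: attacked by Qe2; e2: attacked by Ng1; f2: attacked by Nd1.
Legal moves for Black: none.
In check with no legal moves → checkmate.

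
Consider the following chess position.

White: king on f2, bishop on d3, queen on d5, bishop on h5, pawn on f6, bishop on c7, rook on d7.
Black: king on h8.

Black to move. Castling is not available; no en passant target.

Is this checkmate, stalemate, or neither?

stalemate

Black to move; black king on h8.
In check: no.
King squares — g7: attacked by Pf6; h7: attacked by Bd3; g8: attacked by Qd5.
Legal moves for Black: none.
Not in check and no legal moves → stalemate.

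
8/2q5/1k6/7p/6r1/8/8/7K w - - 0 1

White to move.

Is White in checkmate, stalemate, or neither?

stalemate

White to move; white king on h1.
In check: no.
King squares — g1: attacked by Rg4; g2: attacked by Rg4; h2: attacked by Qc7.
Legal moves for White: none.
Not in check and no legal moves → stalemate.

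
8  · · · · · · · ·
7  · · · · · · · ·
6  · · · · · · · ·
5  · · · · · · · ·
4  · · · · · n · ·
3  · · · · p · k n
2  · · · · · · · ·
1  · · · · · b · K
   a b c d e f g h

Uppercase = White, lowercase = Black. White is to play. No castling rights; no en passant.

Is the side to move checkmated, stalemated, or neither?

White to move; white king on h1.
In check: no.
King squares — g1: attacked by Nh3; g2: attacked by Bf1; h2: attacked by Kg3.
Legal moves for White: none.
Not in check and no legal moves → stalemate.

stalemate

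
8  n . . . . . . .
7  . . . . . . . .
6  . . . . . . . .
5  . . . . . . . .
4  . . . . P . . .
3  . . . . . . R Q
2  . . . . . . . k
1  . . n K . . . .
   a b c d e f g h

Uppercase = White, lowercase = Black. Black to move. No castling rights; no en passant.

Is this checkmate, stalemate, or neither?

checkmate

Black to move; black king on h2.
In check: yes, from the white queen on h3.
King squares — g1: attacked by Rg3; h1: attacked by Qh3; g2: attacked by Rg3; g3: attacked by Qh3; h3: attacked by Rg3.
Legal moves for Black: none.
In check with no legal moves → checkmate.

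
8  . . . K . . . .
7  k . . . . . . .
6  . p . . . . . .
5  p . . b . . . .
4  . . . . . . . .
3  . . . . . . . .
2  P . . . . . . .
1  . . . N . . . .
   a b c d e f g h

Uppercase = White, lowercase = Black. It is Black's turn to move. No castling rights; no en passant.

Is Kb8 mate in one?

After Kb8: white king on d8; in check: no.
White is not in check, so this cannot be checkmate.

no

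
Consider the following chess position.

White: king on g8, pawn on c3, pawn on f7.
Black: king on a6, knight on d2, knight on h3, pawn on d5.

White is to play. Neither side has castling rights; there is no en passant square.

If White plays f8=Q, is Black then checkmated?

no

After f8=Q: black king on a6; in check: no.
Black is not in check, so this cannot be checkmate.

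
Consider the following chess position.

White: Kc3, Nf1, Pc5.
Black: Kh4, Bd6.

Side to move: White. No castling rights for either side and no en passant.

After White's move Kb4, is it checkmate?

After Kb4: black king on h4; in check: no.
Black is not in check, so this cannot be checkmate.

no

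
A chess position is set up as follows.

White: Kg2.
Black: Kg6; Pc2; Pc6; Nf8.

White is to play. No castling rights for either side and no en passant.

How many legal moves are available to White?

8

White to move; king on g2.
In check: no.
Legal moves: Kh3, Kg3, Kf3, Kh2, Kf2, Kh1, Kg1, Kf1.
Count: 8.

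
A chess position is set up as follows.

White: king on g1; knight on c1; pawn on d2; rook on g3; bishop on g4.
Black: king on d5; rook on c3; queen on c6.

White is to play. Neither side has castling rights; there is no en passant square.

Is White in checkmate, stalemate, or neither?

White to move; white king on g1.
In check: no.
Legal moves for White include: Bc8, Bd7, Be6+, Bh5, Bf5, Bh3, Bf3+, Be2, Bd1, Rh3, Rf3, Re3, Rd3+, Rxc3, Rg2, Kh2, Kg2, Kf2, ... (list truncated; more exist).
White has legal moves and is not in check → neither.

neither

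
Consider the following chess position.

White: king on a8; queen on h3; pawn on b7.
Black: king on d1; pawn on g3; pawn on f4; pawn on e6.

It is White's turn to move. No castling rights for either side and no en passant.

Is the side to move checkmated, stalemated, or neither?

White to move; white king on a8.
In check: no.
Legal moves for White include: Kb8, Ka7, Qh8, Qh7, Qh6, Qxe6, Qh5+, Qf5, Qh4, Qg4+, Qxg3, Qh2, Qg2, Qh1+, Qf1+, b8=Q, b8=R, b8=B, ... (list truncated; more exist).
White has legal moves and is not in check → neither.

neither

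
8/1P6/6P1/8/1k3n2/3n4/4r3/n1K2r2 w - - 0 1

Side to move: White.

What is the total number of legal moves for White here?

White to move; king on c1.
In check: yes, from the black rook on f1 and the black knight on d3.
Legal moves: none.
Count: 0.

0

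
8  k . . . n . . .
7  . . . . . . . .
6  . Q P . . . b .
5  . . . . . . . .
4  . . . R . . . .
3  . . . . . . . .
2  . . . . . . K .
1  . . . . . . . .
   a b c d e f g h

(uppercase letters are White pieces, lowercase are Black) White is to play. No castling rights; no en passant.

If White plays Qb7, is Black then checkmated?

yes

After Qb7: black king on a8; in check: yes, from the white queen on b7.
King squares — a7: attacked by Qb7; b7: attacked by Pc6; b8: attacked by Qb7.
Black has no legal moves → checkmate.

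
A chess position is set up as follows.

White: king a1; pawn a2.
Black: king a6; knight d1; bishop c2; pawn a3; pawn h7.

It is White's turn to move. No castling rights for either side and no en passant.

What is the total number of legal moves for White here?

White to move; king on a1.
In check: no.
Legal moves: none.
Count: 0.

0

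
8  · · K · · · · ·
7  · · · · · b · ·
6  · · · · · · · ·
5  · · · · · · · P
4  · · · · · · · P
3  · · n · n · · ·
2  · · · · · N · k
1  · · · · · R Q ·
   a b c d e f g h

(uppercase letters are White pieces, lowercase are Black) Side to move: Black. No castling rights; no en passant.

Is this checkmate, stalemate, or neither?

Black to move; black king on h2.
In check: yes, from the white queen on g1.
King squares — g1: attacked by Rf1; h1: attacked by Qg1; g2: attacked by Qg1; g3: attacked by Qg1; h3: attacked by Nf2.
Legal moves for Black: none.
In check with no legal moves → checkmate.

checkmate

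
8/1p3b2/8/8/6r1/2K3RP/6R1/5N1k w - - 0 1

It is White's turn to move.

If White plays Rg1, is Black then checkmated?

After Rg1: black king on h1; in check: yes, from the white rook on g1.
King squares — g1: attacked by Rg3; g2: attacked by Rg1; h2: attacked by Nf1.
Black has no legal moves → checkmate.

yes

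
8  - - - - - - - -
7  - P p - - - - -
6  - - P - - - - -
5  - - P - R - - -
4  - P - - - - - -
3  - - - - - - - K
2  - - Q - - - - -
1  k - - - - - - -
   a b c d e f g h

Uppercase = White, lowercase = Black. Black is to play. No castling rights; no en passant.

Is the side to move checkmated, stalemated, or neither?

stalemate

Black to move; black king on a1.
In check: no.
King squares — b1: attacked by Qc2; a2: attacked by Qc2; b2: attacked by Qc2.
Legal moves for Black: none.
Not in check and no legal moves → stalemate.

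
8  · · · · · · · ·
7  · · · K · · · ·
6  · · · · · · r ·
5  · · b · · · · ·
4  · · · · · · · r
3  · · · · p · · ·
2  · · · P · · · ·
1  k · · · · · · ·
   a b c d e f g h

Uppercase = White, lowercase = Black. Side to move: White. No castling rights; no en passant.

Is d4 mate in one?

no

After d4: black king on a1; in check: no.
Black is not in check, so this cannot be checkmate.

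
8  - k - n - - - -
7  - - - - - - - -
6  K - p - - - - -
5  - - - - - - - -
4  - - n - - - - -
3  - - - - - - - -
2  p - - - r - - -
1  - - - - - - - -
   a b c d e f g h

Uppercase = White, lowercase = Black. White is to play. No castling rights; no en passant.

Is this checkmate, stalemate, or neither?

White to move; white king on a6.
In check: no.
King squares — a5: attacked by Nc4; b5: attacked by Pc6; b6: attacked by Nc4; a7: attacked by Kb8; b7: attacked by Kb8.
Legal moves for White: none.
Not in check and no legal moves → stalemate.

stalemate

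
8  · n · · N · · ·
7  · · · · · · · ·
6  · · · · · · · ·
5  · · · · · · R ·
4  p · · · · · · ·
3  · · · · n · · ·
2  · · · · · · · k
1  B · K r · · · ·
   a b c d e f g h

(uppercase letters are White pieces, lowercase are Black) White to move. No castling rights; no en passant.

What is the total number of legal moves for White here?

1

White to move; king on c1.
In check: yes, from the black rook on d1.
Legal moves: Kb2.
Count: 1.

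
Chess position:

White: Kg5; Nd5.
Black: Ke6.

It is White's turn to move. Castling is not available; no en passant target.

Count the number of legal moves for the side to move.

14

White to move; king on g5.
In check: no.
Legal moves: Kh6, Kg6, Kh5, Kh4, Kg4, Kf4, Ne7, Nc7+, Nf6, Nb6, Nf4+, Nb4, Ne3, Nc3.
Count: 14.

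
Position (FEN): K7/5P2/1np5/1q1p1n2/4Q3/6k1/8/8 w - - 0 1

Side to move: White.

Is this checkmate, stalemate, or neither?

White to move; white king on a8.
In check: yes, from the black knight on b6.
Legal moves for White: Kb8, Kb7, Ka7.
White is in check but has 3 legal moves → neither.

neither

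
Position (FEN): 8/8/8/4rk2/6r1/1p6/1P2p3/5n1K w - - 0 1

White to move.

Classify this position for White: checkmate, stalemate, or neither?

White to move; white king on h1.
In check: no.
King squares — g1: attacked by Rg4; g2: attacked by Rg4; h2: attacked by Nf1.
Legal moves for White: none.
Not in check and no legal moves → stalemate.

stalemate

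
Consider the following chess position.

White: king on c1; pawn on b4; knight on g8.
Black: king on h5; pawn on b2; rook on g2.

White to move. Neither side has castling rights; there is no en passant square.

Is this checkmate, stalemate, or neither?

White to move; white king on c1.
In check: yes, from the black pawn on b2.
Legal moves for White: Kd1, Kb1.
White is in check but has 2 legal moves → neither.

neither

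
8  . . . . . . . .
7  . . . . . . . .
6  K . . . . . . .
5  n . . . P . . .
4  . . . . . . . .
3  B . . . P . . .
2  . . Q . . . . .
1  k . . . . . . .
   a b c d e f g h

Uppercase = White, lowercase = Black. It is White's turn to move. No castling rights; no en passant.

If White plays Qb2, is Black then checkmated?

yes

After Qb2: black king on a1; in check: yes, from the white queen on b2.
King squares — b1: attacked by Qb2; a2: attacked by Qb2; b2: attacked by Ba3.
Black has no legal moves → checkmate.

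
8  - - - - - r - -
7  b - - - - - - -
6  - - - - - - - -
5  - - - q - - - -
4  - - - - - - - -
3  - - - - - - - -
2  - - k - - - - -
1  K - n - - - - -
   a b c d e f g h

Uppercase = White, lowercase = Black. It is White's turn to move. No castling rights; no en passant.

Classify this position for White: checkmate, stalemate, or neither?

stalemate

White to move; white king on a1.
In check: no.
King squares — b1: attacked by Kc2; a2: attacked by Nc1; b2: attacked by Kc2.
Legal moves for White: none.
Not in check and no legal moves → stalemate.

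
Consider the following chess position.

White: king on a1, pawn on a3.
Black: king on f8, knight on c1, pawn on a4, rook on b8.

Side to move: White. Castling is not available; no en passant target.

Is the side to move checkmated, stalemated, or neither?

stalemate

White to move; white king on a1.
In check: no.
King squares — b1: attacked by Rb8; a2: attacked by Nc1; b2: attacked by Rb8.
Legal moves for White: none.
Not in check and no legal moves → stalemate.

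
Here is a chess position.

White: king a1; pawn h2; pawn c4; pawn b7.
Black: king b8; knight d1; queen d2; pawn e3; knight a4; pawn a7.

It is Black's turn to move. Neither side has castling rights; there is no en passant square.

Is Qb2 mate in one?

After Qb2: white king on a1; in check: yes, from the black queen on b2.
King squares — b1: attacked by Qb2; a2: attacked by Qb2; b2: attacked by Nd1.
White has no legal moves → checkmate.

yes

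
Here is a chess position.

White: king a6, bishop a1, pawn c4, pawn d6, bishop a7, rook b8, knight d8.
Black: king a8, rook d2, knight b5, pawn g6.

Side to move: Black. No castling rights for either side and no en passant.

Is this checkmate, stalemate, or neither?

checkmate

Black to move; black king on a8.
In check: yes, from the white rook on b8.
King squares — a7: attacked by Ka6; b7: attacked by Ka6; b8: attacked by Ba7.
Legal moves for Black: none.
In check with no legal moves → checkmate.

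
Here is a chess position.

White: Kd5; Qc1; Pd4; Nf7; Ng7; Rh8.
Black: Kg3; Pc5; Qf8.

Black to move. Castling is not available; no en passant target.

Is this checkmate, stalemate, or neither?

Black to move; black king on g3.
In check: no.
Legal moves for Black: Qxh8, Qg8, Qe8, Qd8+, Qc8, Qb8, Qa8+, Qxg7, Qxf7+, Qe7, Qd6+, Kg4, Kf3, Kg2, Kf2, cxd4, c4.
Black has 17 legal moves and is not in check → neither.

neither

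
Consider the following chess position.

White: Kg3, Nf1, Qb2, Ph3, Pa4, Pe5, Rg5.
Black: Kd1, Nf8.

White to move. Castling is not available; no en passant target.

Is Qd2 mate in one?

yes

After Qd2: black king on d1; in check: yes, from the white queen on d2.
King squares — c1: attacked by Qd2; e1: attacked by Qd2; c2: attacked by Qd2; d2: attacked by Nf1; e2: attacked by Qd2.
Black has no legal moves → checkmate.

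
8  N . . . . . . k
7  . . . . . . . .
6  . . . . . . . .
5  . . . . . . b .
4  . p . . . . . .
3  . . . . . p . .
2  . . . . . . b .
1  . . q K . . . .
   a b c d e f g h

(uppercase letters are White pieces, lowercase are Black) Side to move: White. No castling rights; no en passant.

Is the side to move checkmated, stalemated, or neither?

White to move; white king on d1.
In check: yes, from the black queen on c1.
King squares — c1: attacked by Bg5; e1: attacked by Qc1; c2: attacked by Qc1; d2: attacked by Qc1; e2: attacked by Pf3.
Legal moves for White: none.
In check with no legal moves → checkmate.

checkmate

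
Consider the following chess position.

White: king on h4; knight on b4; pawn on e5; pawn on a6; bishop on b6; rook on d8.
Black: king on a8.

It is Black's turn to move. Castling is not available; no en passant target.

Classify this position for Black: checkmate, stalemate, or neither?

checkmate

Black to move; black king on a8.
In check: yes, from the white rook on d8.
King squares — a7: attacked by Bb6; b7: attacked by Pa6; b8: attacked by Rd8.
Legal moves for Black: none.
In check with no legal moves → checkmate.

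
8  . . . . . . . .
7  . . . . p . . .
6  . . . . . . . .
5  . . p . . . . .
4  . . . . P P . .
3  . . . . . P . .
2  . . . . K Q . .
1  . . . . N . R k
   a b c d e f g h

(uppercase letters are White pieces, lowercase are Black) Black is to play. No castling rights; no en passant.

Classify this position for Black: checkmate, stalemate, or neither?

checkmate

Black to move; black king on h1.
In check: yes, from the white rook on g1.
King squares — g1: attacked by Qf2; g2: attacked by Ne1; h2: attacked by Qf2.
Legal moves for Black: none.
In check with no legal moves → checkmate.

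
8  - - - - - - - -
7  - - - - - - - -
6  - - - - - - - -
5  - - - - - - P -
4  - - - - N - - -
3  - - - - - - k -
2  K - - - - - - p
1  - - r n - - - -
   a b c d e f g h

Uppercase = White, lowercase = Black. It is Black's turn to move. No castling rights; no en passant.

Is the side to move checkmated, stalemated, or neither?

Black to move; black king on g3.
In check: yes, from the white knight on e4.
Legal moves for Black: Kh4, Kg4, Kf4, Kh3, Kf3, Kg2.
Black is in check but has 6 legal moves → neither.

neither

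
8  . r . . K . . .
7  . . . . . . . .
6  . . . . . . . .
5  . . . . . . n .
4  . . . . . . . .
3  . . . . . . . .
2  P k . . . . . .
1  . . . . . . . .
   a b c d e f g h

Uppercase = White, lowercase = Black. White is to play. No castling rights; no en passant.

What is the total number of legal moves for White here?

2

White to move; king on e8.
In check: yes, from the black rook on b8.
Legal moves: Ke7, Kd7.
Count: 2.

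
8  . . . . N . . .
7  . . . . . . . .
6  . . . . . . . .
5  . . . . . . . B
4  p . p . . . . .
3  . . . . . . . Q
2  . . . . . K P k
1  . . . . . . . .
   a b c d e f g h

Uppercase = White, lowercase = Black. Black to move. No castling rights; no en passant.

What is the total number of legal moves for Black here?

Black to move; king on h2.
In check: yes, from the white queen on h3.
Legal moves: none.
Count: 0.

0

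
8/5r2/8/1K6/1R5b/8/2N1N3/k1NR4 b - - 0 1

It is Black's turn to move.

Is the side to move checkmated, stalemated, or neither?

Black to move; black king on a1.
In check: yes, from the white knight on c2.
King squares — b1: attacked by Rb4; a2: attacked by Nc1; b2: attacked by Rb4.
Legal moves for Black: none.
In check with no legal moves → checkmate.

checkmate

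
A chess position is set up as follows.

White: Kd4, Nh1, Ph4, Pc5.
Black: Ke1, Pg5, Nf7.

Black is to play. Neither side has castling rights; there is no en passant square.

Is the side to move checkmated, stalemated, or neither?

neither

Black to move; black king on e1.
In check: no.
Legal moves for Black: Nh8, Nd8, Nh6, Nd6, Ne5, Ke2, Kd2, Kf1, Kd1, gxh4, g4.
Black has 11 legal moves and is not in check → neither.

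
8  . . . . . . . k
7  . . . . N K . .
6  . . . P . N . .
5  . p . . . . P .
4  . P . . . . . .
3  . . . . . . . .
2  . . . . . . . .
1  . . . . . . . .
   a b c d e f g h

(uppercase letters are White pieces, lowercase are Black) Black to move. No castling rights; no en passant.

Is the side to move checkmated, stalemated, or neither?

stalemate

Black to move; black king on h8.
In check: no.
King squares — g7: attacked by Kf7; h7: attacked by Nf6; g8: attacked by Nf6.
Legal moves for Black: none.
Not in check and no legal moves → stalemate.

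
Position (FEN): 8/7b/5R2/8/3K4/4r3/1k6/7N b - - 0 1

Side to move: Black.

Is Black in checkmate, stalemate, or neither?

neither

Black to move; black king on b2.
In check: no.
Legal moves for Black include: Bg8, Bg6, Bf5, Be4, Bd3, Bc2, Bb1, Re8, Re7, Re6, Re5, Re4+, Rh3, Rg3, Rf3, Rd3+, Rc3, Rb3, ... (list truncated; more exist).
Black has legal moves and is not in check → neither.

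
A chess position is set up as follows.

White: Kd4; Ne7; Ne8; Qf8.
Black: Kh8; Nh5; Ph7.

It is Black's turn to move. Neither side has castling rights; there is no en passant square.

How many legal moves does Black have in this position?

0

Black to move; king on h8.
In check: yes, from the white queen on f8.
Legal moves: none.
Count: 0.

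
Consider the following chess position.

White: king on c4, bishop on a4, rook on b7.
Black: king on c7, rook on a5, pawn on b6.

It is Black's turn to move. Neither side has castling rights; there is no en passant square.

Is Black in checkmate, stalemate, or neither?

Black to move; black king on c7.
In check: yes, from the white rook on b7.
King squares — b6: own pawn; c6: attacked by Ba4; d6: available; b7: available; d7: attacked by Ba4; b8: attacked by Rb7; c8: available; d8: available.
Legal moves for Black: Kd8, Kc8, Kxb7, Kd6.
Black is in check but has 4 legal moves → neither.

neither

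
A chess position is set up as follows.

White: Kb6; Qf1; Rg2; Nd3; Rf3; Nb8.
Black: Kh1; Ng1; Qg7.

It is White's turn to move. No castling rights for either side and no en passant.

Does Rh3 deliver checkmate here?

After Rh3: black king on h1; in check: yes, from the white rook on h3.
King squares — g1: own knight; g2: attacked by Qf1; h2: attacked by Rg2.
Black has no legal moves → checkmate.

yes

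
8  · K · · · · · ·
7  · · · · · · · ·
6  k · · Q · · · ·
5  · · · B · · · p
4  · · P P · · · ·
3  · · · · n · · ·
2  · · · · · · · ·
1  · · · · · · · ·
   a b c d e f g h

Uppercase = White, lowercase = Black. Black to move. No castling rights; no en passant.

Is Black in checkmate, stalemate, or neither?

neither

Black to move; black king on a6.
In check: yes, from the white queen on d6.
King squares — a5: available; b5: attacked by Pc4; b6: attacked by Qd6; a7: attacked by Kb8; b7: attacked by Bd5.
Legal moves for Black: Ka5.
Black is in check but has 1 legal move → neither.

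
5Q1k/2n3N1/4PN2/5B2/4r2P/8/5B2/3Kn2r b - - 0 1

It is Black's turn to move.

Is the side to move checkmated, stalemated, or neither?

Black to move; black king on h8.
In check: yes, from the white queen on f8.
King squares — g7: attacked by Qf8; h7: attacked by Bf5; g8: attacked by Nf6.
Legal moves for Black: none.
In check with no legal moves → checkmate.

checkmate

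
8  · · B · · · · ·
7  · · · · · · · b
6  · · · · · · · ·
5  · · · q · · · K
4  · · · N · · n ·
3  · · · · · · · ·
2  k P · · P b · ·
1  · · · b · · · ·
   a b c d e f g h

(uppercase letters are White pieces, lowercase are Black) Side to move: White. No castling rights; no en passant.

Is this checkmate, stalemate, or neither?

White to move; white king on h5.
In check: yes, from the black queen on d5.
King squares — g4: available; h4: attacked by Bf2; g5: attacked by Qd5; g6: attacked by Bh7; h6: attacked by Ng4.
Legal moves for White: Kxg4, Bf5, Nf5.
White is in check but has 3 legal moves → neither.

neither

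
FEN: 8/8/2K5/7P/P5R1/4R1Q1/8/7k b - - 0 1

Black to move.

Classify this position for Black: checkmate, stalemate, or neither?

stalemate

Black to move; black king on h1.
In check: no.
King squares — g1: attacked by Qg3; g2: attacked by Qg3; h2: attacked by Qg3.
Legal moves for Black: none.
Not in check and no legal moves → stalemate.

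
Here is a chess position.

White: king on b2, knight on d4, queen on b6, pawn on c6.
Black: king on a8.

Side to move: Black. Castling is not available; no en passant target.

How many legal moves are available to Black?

Black to move; king on a8.
In check: no.
Legal moves: none.
Count: 0.

0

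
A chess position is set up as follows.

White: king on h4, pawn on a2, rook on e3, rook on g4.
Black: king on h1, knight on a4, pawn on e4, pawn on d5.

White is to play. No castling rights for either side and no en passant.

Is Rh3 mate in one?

yes

After Rh3: black king on h1; in check: yes, from the white rook on h3.
King squares — g1: attacked by Rg4; g2: attacked by Rg4; h2: attacked by Rh3.
Black has no legal moves → checkmate.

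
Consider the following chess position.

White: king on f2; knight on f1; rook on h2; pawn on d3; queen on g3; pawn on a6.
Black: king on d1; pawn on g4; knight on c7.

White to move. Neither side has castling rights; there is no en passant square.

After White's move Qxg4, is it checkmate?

no

After Qxg4: black king on d1; in check: yes, from the white queen on g4.
Black has 2 legal replies: Kc2, Kc1.
In check but a legal move exists → not checkmate.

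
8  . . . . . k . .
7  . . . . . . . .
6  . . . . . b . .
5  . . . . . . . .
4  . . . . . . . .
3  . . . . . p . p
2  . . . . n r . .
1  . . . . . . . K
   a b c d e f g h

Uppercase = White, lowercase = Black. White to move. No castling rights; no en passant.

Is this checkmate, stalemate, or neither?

White to move; white king on h1.
In check: no.
King squares — g1: attacked by Ne2; g2: attacked by Rf2; h2: attacked by Rf2.
Legal moves for White: none.
Not in check and no legal moves → stalemate.

stalemate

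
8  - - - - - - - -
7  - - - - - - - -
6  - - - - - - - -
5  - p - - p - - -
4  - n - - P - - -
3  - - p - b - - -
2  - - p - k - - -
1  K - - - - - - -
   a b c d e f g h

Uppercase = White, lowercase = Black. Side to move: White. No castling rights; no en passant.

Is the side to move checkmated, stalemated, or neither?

White to move; white king on a1.
In check: no.
King squares — b1: attacked by Pc2; a2: attacked by Nb4; b2: attacked by Pc3.
Legal moves for White: none.
Not in check and no legal moves → stalemate.

stalemate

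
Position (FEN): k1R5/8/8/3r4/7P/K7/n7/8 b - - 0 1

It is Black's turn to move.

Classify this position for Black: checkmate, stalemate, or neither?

neither

Black to move; black king on a8.
In check: yes, from the white rook on c8.
Legal moves for Black: Kb7, Ka7.
Black is in check but has 2 legal moves → neither.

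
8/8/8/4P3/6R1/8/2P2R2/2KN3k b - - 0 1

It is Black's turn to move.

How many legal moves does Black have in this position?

Black to move; king on h1.
In check: no.
Legal moves: none.
Count: 0.

0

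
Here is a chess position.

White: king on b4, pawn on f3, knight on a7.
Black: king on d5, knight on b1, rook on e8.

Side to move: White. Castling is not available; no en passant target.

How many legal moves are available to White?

8

White to move; king on b4.
In check: no.
Legal moves: Nc8, Nc6, Nb5, Kb5, Ka5, Ka4, Kb3, f4.
Count: 8.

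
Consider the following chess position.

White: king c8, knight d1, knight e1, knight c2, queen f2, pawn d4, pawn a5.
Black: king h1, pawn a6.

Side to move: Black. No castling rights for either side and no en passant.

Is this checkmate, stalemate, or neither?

stalemate

Black to move; black king on h1.
In check: no.
King squares — g1: attacked by Qf2; g2: attacked by Ne1; h2: attacked by Qf2.
Legal moves for Black: none.
Not in check and no legal moves → stalemate.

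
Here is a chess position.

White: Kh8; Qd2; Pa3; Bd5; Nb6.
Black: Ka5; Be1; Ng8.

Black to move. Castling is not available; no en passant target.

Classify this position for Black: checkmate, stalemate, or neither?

Black to move; black king on a5.
In check: yes, from the white queen on d2.
King squares — a4: attacked by Nb6; b4: attacked by Qd2; b5: available; a6: available; b6: available.
Legal moves for Black: Kxb6, Ka6, Kb5, Bxd2.
Black is in check but has 4 legal moves → neither.

neither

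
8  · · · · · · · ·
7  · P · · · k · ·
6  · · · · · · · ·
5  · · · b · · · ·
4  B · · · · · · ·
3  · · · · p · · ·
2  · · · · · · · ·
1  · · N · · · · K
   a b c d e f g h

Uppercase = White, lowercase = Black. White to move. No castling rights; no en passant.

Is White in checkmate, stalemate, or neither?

White to move; white king on h1.
In check: yes, from the black bishop on d5.
King squares — g1: available; g2: attacked by Bd5; h2: available.
Legal moves for White: Kh2, Kg1.
White is in check but has 2 legal moves → neither.

neither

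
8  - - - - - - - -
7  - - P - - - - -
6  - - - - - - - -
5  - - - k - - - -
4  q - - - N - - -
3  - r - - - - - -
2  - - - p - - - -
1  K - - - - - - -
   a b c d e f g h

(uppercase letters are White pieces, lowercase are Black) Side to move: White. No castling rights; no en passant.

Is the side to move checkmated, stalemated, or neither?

White to move; white king on a1.
In check: yes, from the black queen on a4.
King squares — b1: attacked by Rb3; a2: attacked by Qa4; b2: attacked by Rb3.
Legal moves for White: none.
In check with no legal moves → checkmate.

checkmate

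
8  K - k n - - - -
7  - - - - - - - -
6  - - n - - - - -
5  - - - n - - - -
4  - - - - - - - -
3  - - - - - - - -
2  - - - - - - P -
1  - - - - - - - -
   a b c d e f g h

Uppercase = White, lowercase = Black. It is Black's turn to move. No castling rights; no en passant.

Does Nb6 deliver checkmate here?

After Nb6: white king on a8; in check: yes, from the black knight on b6.
King squares — a7: attacked by Nc6; b7: attacked by Kc8; b8: attacked by Nc6.
White has no legal moves → checkmate.

yes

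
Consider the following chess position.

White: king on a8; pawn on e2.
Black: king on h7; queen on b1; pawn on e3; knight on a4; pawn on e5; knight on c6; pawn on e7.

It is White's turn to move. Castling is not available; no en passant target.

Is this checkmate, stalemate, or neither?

White to move; white king on a8.
In check: no.
King squares — a7: attacked by Nc6; b7: attacked by Qb1; b8: attacked by Qb1.
Legal moves for White: none.
Not in check and no legal moves → stalemate.

stalemate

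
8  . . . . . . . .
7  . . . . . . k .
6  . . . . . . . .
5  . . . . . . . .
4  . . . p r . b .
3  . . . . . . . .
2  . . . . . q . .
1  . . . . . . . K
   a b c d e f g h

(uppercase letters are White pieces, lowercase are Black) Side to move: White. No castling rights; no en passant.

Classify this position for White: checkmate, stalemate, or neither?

stalemate

White to move; white king on h1.
In check: no.
King squares — g1: attacked by Qf2; g2: attacked by Qf2; h2: attacked by Qf2.
Legal moves for White: none.
Not in check and no legal moves → stalemate.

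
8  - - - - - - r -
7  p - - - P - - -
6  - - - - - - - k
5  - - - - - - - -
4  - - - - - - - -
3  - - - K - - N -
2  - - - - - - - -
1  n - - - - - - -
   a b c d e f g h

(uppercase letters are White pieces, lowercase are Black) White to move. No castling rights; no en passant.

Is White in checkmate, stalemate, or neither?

White to move; white king on d3.
In check: no.
Legal moves for White: Nh5, Nf5+, Ne4, Ne2, Nh1, Nf1, Ke4, Kd4, Kc4, Ke3, Kc3, Ke2, Kd2, e8=Q, e8=R, e8=B, e8=N.
White has 17 legal moves and is not in check → neither.

neither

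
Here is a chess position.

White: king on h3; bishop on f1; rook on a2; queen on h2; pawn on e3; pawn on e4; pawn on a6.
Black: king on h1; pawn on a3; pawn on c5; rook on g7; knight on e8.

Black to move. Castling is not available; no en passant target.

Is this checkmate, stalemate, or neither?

Black to move; black king on h1.
In check: yes, from the white queen on h2.
King squares — g1: attacked by Qh2; g2: attacked by Bf1; h2: attacked by Ra2.
Legal moves for Black: none.
In check with no legal moves → checkmate.

checkmate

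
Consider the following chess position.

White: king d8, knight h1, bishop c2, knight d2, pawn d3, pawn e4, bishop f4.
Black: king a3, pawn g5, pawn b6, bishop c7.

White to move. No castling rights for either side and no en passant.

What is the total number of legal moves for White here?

6

White to move; king on d8.
In check: yes, from the black bishop on c7.
Legal moves: Ke8, Kc8, Ke7, Kd7, Kxc7, Bxc7.
Count: 6.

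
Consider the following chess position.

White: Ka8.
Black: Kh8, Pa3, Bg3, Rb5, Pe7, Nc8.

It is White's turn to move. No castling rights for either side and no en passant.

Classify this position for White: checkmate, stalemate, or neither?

stalemate

White to move; white king on a8.
In check: no.
King squares — a7: attacked by Nc8; b7: attacked by Rb5; b8: attacked by Bg3.
Legal moves for White: none.
Not in check and no legal moves → stalemate.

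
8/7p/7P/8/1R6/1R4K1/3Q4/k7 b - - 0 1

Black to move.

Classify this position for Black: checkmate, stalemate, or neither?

Black to move; black king on a1.
In check: no.
King squares — b1: attacked by Rb3; a2: attacked by Qd2; b2: attacked by Qd2.
Legal moves for Black: none.
Not in check and no legal moves → stalemate.

stalemate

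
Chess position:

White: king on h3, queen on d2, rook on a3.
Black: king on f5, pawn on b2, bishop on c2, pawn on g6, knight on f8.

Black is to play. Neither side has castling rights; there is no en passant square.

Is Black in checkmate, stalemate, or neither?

Black to move; black king on f5.
In check: no.
Legal moves for Black: Nh7, Nd7, Ne6, Kf6, Ke6, Ke5, Ke4, Be4, Ba4, Bd3, Bb3, Bd1, Bb1, g5, b1=Q, b1=R, b1=B, b1=N.
Black has 18 legal moves and is not in check → neither.

neither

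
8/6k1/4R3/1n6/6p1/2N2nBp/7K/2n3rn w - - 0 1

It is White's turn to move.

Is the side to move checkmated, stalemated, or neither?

checkmate

White to move; white king on h2.
In check: yes, from the black knight on f3.
King squares — g1: attacked by Nf3; h1: attacked by Rg1; g2: attacked by Rg1; g3: own bishop; h3: attacked by Pg4.
Legal moves for White: none.
In check with no legal moves → checkmate.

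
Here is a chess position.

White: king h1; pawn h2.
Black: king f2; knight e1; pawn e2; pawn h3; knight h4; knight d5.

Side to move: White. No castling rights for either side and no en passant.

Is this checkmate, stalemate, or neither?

White to move; white king on h1.
In check: no.
King squares — g1: attacked by Kf2; g2: attacked by Ne1; h2: own pawn.
Legal moves for White: none.
Not in check and no legal moves → stalemate.

stalemate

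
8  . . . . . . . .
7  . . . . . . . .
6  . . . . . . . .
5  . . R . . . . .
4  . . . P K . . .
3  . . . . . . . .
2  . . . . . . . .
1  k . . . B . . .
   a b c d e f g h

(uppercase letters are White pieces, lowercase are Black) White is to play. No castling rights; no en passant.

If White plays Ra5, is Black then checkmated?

no

After Ra5: black king on a1; in check: yes, from the white rook on a5.
Black has 2 legal replies: Kb2, Kb1.
In check but a legal move exists → not checkmate.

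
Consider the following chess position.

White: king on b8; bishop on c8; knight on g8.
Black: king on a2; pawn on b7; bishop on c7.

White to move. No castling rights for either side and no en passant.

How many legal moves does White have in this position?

4

White to move; king on b8.
In check: yes, from the black bishop on c7.
Legal moves: Ka8, Kxc7, Kxb7, Ka7.
Count: 4.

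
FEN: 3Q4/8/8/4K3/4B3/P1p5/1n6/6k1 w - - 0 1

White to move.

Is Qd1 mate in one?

After Qd1: black king on g1; in check: yes, from the white queen on d1.
Black has 3 legal replies: Kh2, Kf2, Nxd1.
In check but a legal move exists → not checkmate.

no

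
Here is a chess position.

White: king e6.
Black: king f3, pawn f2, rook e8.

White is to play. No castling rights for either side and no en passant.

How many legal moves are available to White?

White to move; king on e6.
In check: yes, from the black rook on e8.
Legal moves: Kf7, Kd7, Kf6, Kd6, Kf5, Kd5.
Count: 6.

6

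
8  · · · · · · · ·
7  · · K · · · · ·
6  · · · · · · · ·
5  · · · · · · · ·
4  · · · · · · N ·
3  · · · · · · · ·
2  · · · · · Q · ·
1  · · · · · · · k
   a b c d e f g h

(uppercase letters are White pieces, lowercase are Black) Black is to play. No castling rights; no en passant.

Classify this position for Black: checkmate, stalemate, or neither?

stalemate

Black to move; black king on h1.
In check: no.
King squares — g1: attacked by Qf2; g2: attacked by Qf2; h2: attacked by Qf2.
Legal moves for Black: none.
Not in check and no legal moves → stalemate.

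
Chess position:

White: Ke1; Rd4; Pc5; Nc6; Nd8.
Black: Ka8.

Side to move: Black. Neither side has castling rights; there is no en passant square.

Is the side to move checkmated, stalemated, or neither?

stalemate

Black to move; black king on a8.
In check: no.
King squares — a7: attacked by Nc6; b7: attacked by Nd8; b8: attacked by Nc6.
Legal moves for Black: none.
Not in check and no legal moves → stalemate.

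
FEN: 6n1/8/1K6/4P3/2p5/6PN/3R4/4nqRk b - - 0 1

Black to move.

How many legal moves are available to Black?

Black to move; king on h1.
In check: yes, from the white rook on g1.
Legal moves: Qxg1+.
Count: 1.

1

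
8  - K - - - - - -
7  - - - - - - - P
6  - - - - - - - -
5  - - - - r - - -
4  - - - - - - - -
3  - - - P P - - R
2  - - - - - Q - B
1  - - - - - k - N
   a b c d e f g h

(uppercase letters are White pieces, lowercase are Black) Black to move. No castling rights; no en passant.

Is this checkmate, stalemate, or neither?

Black to move; black king on f1.
In check: yes, from the white queen on f2.
King squares — e1: attacked by Qf2; g1: attacked by Qf2; e2: attacked by Qf2; f2: attacked by Nh1; g2: attacked by Qf2.
Legal moves for Black: none.
In check with no legal moves → checkmate.

checkmate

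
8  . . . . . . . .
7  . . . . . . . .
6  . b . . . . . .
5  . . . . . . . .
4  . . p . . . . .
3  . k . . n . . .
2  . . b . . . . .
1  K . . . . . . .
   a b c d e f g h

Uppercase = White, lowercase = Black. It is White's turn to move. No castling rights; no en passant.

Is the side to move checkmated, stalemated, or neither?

stalemate

White to move; white king on a1.
In check: no.
King squares — b1: attacked by Bc2; a2: attacked by Kb3; b2: attacked by Kb3.
Legal moves for White: none.
Not in check and no legal moves → stalemate.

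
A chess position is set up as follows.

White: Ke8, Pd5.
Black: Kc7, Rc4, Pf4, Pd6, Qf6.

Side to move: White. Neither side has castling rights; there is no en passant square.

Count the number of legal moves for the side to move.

White to move; king on e8.
In check: no.
Legal moves: none.
Count: 0.

0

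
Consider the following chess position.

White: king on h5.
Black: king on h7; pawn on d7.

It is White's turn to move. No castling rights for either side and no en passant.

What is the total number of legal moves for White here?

White to move; king on h5.
In check: no.
Legal moves: Kg5, Kh4, Kg4.
Count: 3.

3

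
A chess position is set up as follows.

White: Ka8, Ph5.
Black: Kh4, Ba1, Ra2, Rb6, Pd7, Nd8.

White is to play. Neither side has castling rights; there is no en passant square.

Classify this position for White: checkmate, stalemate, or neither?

checkmate

White to move; white king on a8.
In check: yes, from the black rook on a2.
King squares — a7: attacked by Ra2; b7: attacked by Rb6; b8: attacked by Rb6.
Legal moves for White: none.
In check with no legal moves → checkmate.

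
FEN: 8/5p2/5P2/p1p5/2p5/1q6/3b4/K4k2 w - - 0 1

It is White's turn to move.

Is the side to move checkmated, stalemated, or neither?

White to move; white king on a1.
In check: no.
King squares — b1: attacked by Qb3; a2: attacked by Qb3; b2: attacked by Qb3.
Legal moves for White: none.
Not in check and no legal moves → stalemate.

stalemate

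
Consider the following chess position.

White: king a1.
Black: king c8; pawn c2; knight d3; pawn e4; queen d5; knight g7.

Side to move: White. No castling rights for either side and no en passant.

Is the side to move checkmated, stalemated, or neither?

White to move; white king on a1.
In check: no.
King squares — b1: attacked by Pc2; a2: attacked by Qd5; b2: attacked by Nd3.
Legal moves for White: none.
Not in check and no legal moves → stalemate.

stalemate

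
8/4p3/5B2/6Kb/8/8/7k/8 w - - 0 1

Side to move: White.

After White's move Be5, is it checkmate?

After Be5: black king on h2; in check: yes, from the white bishop on e5.
Black has 4 legal replies: Kh3, Kg2, Kh1, Kg1.
In check but a legal move exists → not checkmate.

no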